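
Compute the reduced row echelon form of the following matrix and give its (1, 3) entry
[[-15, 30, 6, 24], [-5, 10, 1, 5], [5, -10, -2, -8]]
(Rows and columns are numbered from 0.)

R1 ← -1/15·R1
  [  1   -2  -2/5  -8/5 ]
  [ -5   10     1     5 ]
  [  5  -10    -2    -8 ]
R2 ← R2 + 5·R1
  [ 1   -2  -2/5  -8/5 ]
  [ 0    0    -1    -3 ]
  [ 5  -10    -2    -8 ]
R3 ← R3 − 5·R1
  [ 1  -2  -2/5  -8/5 ]
  [ 0   0    -1    -3 ]
  [ 0   0     0     0 ]
R2 ← -1·R2
  [ 1  -2  -2/5  -8/5 ]
  [ 0   0     1     3 ]
  [ 0   0     0     0 ]
R1 ← R1 + 2/5·R2
  [ 1  -2  0  -2/5 ]
  [ 0   0  1     3 ]
  [ 0   0  0     0 ]

3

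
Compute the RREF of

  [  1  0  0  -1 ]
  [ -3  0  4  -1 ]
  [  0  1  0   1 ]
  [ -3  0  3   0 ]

[[1, 0, 0, -1], [0, 1, 0, 1], [0, 0, 1, -1], [0, 0, 0, 0]]

R2 → R2 + 3·R1
  [  1  0  0  -1 ]
  [  0  0  4  -4 ]
  [  0  1  0   1 ]
  [ -3  0  3   0 ]
R4 → R4 + 3·R1
  [ 1  0  0  -1 ]
  [ 0  0  4  -4 ]
  [ 0  1  0   1 ]
  [ 0  0  3  -3 ]
R2 <=> R3
  [ 1  0  0  -1 ]
  [ 0  1  0   1 ]
  [ 0  0  4  -4 ]
  [ 0  0  3  -3 ]
R3 → 1/4·R3
  [ 1  0  0  -1 ]
  [ 0  1  0   1 ]
  [ 0  0  1  -1 ]
  [ 0  0  3  -3 ]
R4 → R4 − 3·R3
  [ 1  0  0  -1 ]
  [ 0  1  0   1 ]
  [ 0  0  1  -1 ]
  [ 0  0  0   0 ]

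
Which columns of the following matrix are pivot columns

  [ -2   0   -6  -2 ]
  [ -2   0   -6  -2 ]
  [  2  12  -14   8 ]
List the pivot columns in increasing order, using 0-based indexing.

R1 ← -1/2·R1
  [  1   0    3   1 ]
  [ -2   0   -6  -2 ]
  [  2  12  -14   8 ]
R2 ← R2 + 2·R1
  [ 1   0    3  1 ]
  [ 0   0    0  0 ]
  [ 2  12  -14  8 ]
R3 ← R3 − 2·R1
  [ 1   0    3  1 ]
  [ 0   0    0  0 ]
  [ 0  12  -20  6 ]
R2 <-> R3
  [ 1   0    3  1 ]
  [ 0  12  -20  6 ]
  [ 0   0    0  0 ]
R2 ← 1/12·R2
  [ 1  0     3    1 ]
  [ 0  1  -5/3  1/2 ]
  [ 0  0     0    0 ]
Pivot columns are the columns containing a leading 1.

0, 1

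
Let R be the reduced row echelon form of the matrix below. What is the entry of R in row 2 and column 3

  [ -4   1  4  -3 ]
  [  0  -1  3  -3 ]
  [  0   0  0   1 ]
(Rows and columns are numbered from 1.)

R1 ← -1/4·R1
  [ 1  -1/4  -1  3/4 ]
  [ 0    -1   3   -3 ]
  [ 0     0   0    1 ]
R2 ← -1·R2
  [ 1  -1/4  -1  3/4 ]
  [ 0     1  -3    3 ]
  [ 0     0   0    1 ]
R2 ← R2 − 3·R3
  [ 1  -1/4  -1  3/4 ]
  [ 0     1  -3    0 ]
  [ 0     0   0    1 ]
R1 ← R1 − 3/4·R3
  [ 1  -1/4  -1  0 ]
  [ 0     1  -3  0 ]
  [ 0     0   0  1 ]
R1 ← R1 + 1/4·R2
  [ 1  0  -7/4  0 ]
  [ 0  1    -3  0 ]
  [ 0  0     0  1 ]

-3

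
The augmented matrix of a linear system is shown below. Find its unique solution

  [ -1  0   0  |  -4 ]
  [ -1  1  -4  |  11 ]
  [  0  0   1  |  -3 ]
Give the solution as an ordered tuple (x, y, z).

(4, 3, -3)

Multiply R1 by -1.
  [  1  0   0  |   4 ]
  [ -1  1  -4  |  11 ]
  [  0  0   1  |  -3 ]
Add R1 to R2.
  [ 1  0   0  |   4 ]
  [ 0  1  -4  |  15 ]
  [ 0  0   1  |  -3 ]
Add 4 times R3 to R2.
  [ 1  0  0  |   4 ]
  [ 0  1  0  |   3 ]
  [ 0  0  1  |  -3 ]
Reading off the last column: x = 4, y = 3, z = -3.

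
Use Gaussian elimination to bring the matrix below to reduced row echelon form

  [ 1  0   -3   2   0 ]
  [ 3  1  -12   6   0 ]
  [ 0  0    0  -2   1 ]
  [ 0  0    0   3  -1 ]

Subtract 3 times r1 from r2.
  [ 1  0  -3   2   0 ]
  [ 0  1  -3   0   0 ]
  [ 0  0   0  -2   1 ]
  [ 0  0   0   3  -1 ]
Multiply r3 by -1/2.
  [ 1  0  -3  2     0 ]
  [ 0  1  -3  0     0 ]
  [ 0  0   0  1  -1/2 ]
  [ 0  0   0  3    -1 ]
Subtract 3 times r3 from r4.
  [ 1  0  -3  2     0 ]
  [ 0  1  -3  0     0 ]
  [ 0  0   0  1  -1/2 ]
  [ 0  0   0  0   1/2 ]
Multiply r4 by 2.
  [ 1  0  -3  2     0 ]
  [ 0  1  -3  0     0 ]
  [ 0  0   0  1  -1/2 ]
  [ 0  0   0  0     1 ]
Add 1/2 times r4 to r3.
  [ 1  0  -3  2  0 ]
  [ 0  1  -3  0  0 ]
  [ 0  0   0  1  0 ]
  [ 0  0   0  0  1 ]
Subtract 2 times r3 from r1.
  [ 1  0  -3  0  0 ]
  [ 0  1  -3  0  0 ]
  [ 0  0   0  1  0 ]
  [ 0  0   0  0  1 ]

[[1, 0, -3, 0, 0], [0, 1, -3, 0, 0], [0, 0, 0, 1, 0], [0, 0, 0, 0, 1]]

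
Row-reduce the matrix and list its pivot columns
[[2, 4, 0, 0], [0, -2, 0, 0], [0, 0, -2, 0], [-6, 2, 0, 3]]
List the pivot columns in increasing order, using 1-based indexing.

ρ1 ← 1/2·ρ1
ρ4 ← ρ4 + 6·ρ1
ρ2 ← -1/2·ρ2
ρ4 ← ρ4 − 14·ρ2
ρ3 ← -1/2·ρ3
ρ4 ← 1/3·ρ4
ρ1 ← ρ1 − 2·ρ2
Pivot columns are the columns containing a leading 1.

1, 2, 3, 4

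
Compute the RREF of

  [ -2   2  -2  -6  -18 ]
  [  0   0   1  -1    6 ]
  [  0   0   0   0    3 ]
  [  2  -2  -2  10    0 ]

Multiply R1 by -1/2.
  [ 1  -1   1   3  9 ]
  [ 0   0   1  -1  6 ]
  [ 0   0   0   0  3 ]
  [ 2  -2  -2  10  0 ]
Subtract 2 times R1 from R4.
  [ 1  -1   1   3    9 ]
  [ 0   0   1  -1    6 ]
  [ 0   0   0   0    3 ]
  [ 0   0  -4   4  -18 ]
Add 4 times R2 to R4.
  [ 1  -1  1   3  9 ]
  [ 0   0  1  -1  6 ]
  [ 0   0  0   0  3 ]
  [ 0   0  0   0  6 ]
Multiply R3 by 1/3.
  [ 1  -1  1   3  9 ]
  [ 0   0  1  -1  6 ]
  [ 0   0  0   0  1 ]
  [ 0   0  0   0  6 ]
Subtract 6 times R3 from R4.
  [ 1  -1  1   3  9 ]
  [ 0   0  1  -1  6 ]
  [ 0   0  0   0  1 ]
  [ 0   0  0   0  0 ]
Subtract 6 times R3 from R2.
  [ 1  -1  1   3  9 ]
  [ 0   0  1  -1  0 ]
  [ 0   0  0   0  1 ]
  [ 0   0  0   0  0 ]
Subtract 9 times R3 from R1.
  [ 1  -1  1   3  0 ]
  [ 0   0  1  -1  0 ]
  [ 0   0  0   0  1 ]
  [ 0   0  0   0  0 ]
Subtract R2 from R1.
  [ 1  -1  0   4  0 ]
  [ 0   0  1  -1  0 ]
  [ 0   0  0   0  1 ]
  [ 0   0  0   0  0 ]

[[1, -1, 0, 4, 0], [0, 0, 1, -1, 0], [0, 0, 0, 0, 1], [0, 0, 0, 0, 0]]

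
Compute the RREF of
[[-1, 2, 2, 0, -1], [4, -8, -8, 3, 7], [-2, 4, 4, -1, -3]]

[[1, -2, -2, 0, 1], [0, 0, 0, 1, 1], [0, 0, 0, 0, 0]]

R1 := -1·R1
  [  1  -2  -2   0   1 ]
  [  4  -8  -8   3   7 ]
  [ -2   4   4  -1  -3 ]
R2 := R2 − 4·R1
  [  1  -2  -2   0   1 ]
  [  0   0   0   3   3 ]
  [ -2   4   4  -1  -3 ]
R3 := R3 + 2·R1
  [ 1  -2  -2   0   1 ]
  [ 0   0   0   3   3 ]
  [ 0   0   0  -1  -1 ]
R2 := 1/3·R2
  [ 1  -2  -2   0   1 ]
  [ 0   0   0   1   1 ]
  [ 0   0   0  -1  -1 ]
R3 := R3 + R2
  [ 1  -2  -2  0  1 ]
  [ 0   0   0  1  1 ]
  [ 0   0   0  0  0 ]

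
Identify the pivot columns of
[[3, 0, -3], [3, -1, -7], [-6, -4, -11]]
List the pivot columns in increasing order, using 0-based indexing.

0, 1, 2

Multiply R1 by 1/3.
  [  1   0   -1 ]
  [  3  -1   -7 ]
  [ -6  -4  -11 ]
Subtract 3 times R1 from R2.
  [  1   0   -1 ]
  [  0  -1   -4 ]
  [ -6  -4  -11 ]
Add 6 times R1 to R3.
  [ 1   0   -1 ]
  [ 0  -1   -4 ]
  [ 0  -4  -17 ]
Multiply R2 by -1.
  [ 1   0   -1 ]
  [ 0   1    4 ]
  [ 0  -4  -17 ]
Add 4 times R2 to R3.
  [ 1  0  -1 ]
  [ 0  1   4 ]
  [ 0  0  -1 ]
Multiply R3 by -1.
  [ 1  0  -1 ]
  [ 0  1   4 ]
  [ 0  0   1 ]
Subtract 4 times R3 from R2.
  [ 1  0  -1 ]
  [ 0  1   0 ]
  [ 0  0   1 ]
Add R3 to R1.
  [ 1  0  0 ]
  [ 0  1  0 ]
  [ 0  0  1 ]
Pivot columns are the columns containing a leading 1.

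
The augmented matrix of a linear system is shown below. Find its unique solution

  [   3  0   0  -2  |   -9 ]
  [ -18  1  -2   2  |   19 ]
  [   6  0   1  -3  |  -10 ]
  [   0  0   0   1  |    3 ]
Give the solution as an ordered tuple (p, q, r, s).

(-1, 5, 5, 3)

r1 -> 1/3·r1
  [   1  0   0  -2/3  |   -3 ]
  [ -18  1  -2     2  |   19 ]
  [   6  0   1    -3  |  -10 ]
  [   0  0   0     1  |    3 ]
r2 -> r2 + 18·r1
  [ 1  0   0  -2/3  |   -3 ]
  [ 0  1  -2   -10  |  -35 ]
  [ 6  0   1    -3  |  -10 ]
  [ 0  0   0     1  |    3 ]
r3 -> r3 − 6·r1
  [ 1  0   0  -2/3  |   -3 ]
  [ 0  1  -2   -10  |  -35 ]
  [ 0  0   1     1  |    8 ]
  [ 0  0   0     1  |    3 ]
r3 -> r3 − r4
  [ 1  0   0  -2/3  |   -3 ]
  [ 0  1  -2   -10  |  -35 ]
  [ 0  0   1     0  |    5 ]
  [ 0  0   0     1  |    3 ]
r2 -> r2 + 10·r4
  [ 1  0   0  -2/3  |  -3 ]
  [ 0  1  -2     0  |  -5 ]
  [ 0  0   1     0  |   5 ]
  [ 0  0   0     1  |   3 ]
r1 -> r1 + 2/3·r4
  [ 1  0   0  0  |  -1 ]
  [ 0  1  -2  0  |  -5 ]
  [ 0  0   1  0  |   5 ]
  [ 0  0   0  1  |   3 ]
r2 -> r2 + 2·r3
  [ 1  0  0  0  |  -1 ]
  [ 0  1  0  0  |   5 ]
  [ 0  0  1  0  |   5 ]
  [ 0  0  0  1  |   3 ]
Reading off the last column: p = -1, q = 5, r = 5, s = 3.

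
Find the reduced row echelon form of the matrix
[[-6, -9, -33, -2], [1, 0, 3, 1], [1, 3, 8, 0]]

[[1, 0, 3, 0], [0, 1, 5/3, 0], [0, 0, 0, 1]]

R1 → -1/6·R1
  [ 1  3/2  11/2  1/3 ]
  [ 1    0     3    1 ]
  [ 1    3     8    0 ]
R2 → R2 − R1
  [ 1   3/2  11/2  1/3 ]
  [ 0  -3/2  -5/2  2/3 ]
  [ 1     3     8    0 ]
R3 → R3 − R1
  [ 1   3/2  11/2   1/3 ]
  [ 0  -3/2  -5/2   2/3 ]
  [ 0   3/2   5/2  -1/3 ]
R2 → -2/3·R2
  [ 1  3/2  11/2   1/3 ]
  [ 0    1   5/3  -4/9 ]
  [ 0  3/2   5/2  -1/3 ]
R3 → R3 − 3/2·R2
  [ 1  3/2  11/2   1/3 ]
  [ 0    1   5/3  -4/9 ]
  [ 0    0     0   1/3 ]
R3 → 3·R3
  [ 1  3/2  11/2   1/3 ]
  [ 0    1   5/3  -4/9 ]
  [ 0    0     0     1 ]
R2 → R2 + 4/9·R3
  [ 1  3/2  11/2  1/3 ]
  [ 0    1   5/3    0 ]
  [ 0    0     0    1 ]
R1 → R1 − 1/3·R3
  [ 1  3/2  11/2  0 ]
  [ 0    1   5/3  0 ]
  [ 0    0     0  1 ]
R1 → R1 − 3/2·R2
  [ 1  0    3  0 ]
  [ 0  1  5/3  0 ]
  [ 0  0    0  1 ]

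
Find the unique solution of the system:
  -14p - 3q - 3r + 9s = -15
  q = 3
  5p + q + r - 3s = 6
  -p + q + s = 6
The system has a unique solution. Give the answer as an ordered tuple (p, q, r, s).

Form the augmented matrix and row-reduce:
  [ -14  -3  -3   9  |  -15 ]
  [   0   1   0   0  |    3 ]
  [   5   1   1  -3  |    6 ]
  [  -1   1   0   1  |    6 ]
Multiply ρ1 by -1/14.
Subtract 5 times ρ1 from ρ3.
Add ρ1 to ρ4.
Add 1/14 times ρ2 to ρ3.
Subtract 17/14 times ρ2 from ρ4.
Multiply ρ3 by -14.
Subtract 3/14 times ρ3 from ρ4.
Add 3 times ρ4 to ρ3.
Add 9/14 times ρ4 to ρ1.
Subtract 3/14 times ρ3 from ρ1.
Subtract 3/14 times ρ2 from ρ1.
Reading off the last column: p = 3, q = 3, r = 6, s = 6.

(3, 3, 6, 6)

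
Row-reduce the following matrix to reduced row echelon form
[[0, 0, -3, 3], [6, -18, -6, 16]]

[[1, -3, 0, 5/3], [0, 0, 1, -1]]

R1 ↔ R2
  [ 6  -18  -6  16 ]
  [ 0    0  -3   3 ]
R1 -> 1/6·R1
  [ 1  -3  -1  8/3 ]
  [ 0   0  -3    3 ]
R2 -> -1/3·R2
  [ 1  -3  -1  8/3 ]
  [ 0   0   1   -1 ]
R1 -> R1 + R2
  [ 1  -3  0  5/3 ]
  [ 0   0  1   -1 ]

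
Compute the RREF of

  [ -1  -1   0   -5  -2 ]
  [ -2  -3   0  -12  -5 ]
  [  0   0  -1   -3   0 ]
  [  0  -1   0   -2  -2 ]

[[1, 0, 0, 3, 0], [0, 1, 0, 2, 0], [0, 0, 1, 3, 0], [0, 0, 0, 0, 1]]

Multiply ρ1 by -1.
  [  1   1   0    5   2 ]
  [ -2  -3   0  -12  -5 ]
  [  0   0  -1   -3   0 ]
  [  0  -1   0   -2  -2 ]
Add 2 times ρ1 to ρ2.
  [ 1   1   0   5   2 ]
  [ 0  -1   0  -2  -1 ]
  [ 0   0  -1  -3   0 ]
  [ 0  -1   0  -2  -2 ]
Multiply ρ2 by -1.
  [ 1   1   0   5   2 ]
  [ 0   1   0   2   1 ]
  [ 0   0  -1  -3   0 ]
  [ 0  -1   0  -2  -2 ]
Add ρ2 to ρ4.
  [ 1  1   0   5   2 ]
  [ 0  1   0   2   1 ]
  [ 0  0  -1  -3   0 ]
  [ 0  0   0   0  -1 ]
Multiply ρ3 by -1.
  [ 1  1  0  5   2 ]
  [ 0  1  0  2   1 ]
  [ 0  0  1  3   0 ]
  [ 0  0  0  0  -1 ]
Multiply ρ4 by -1.
  [ 1  1  0  5  2 ]
  [ 0  1  0  2  1 ]
  [ 0  0  1  3  0 ]
  [ 0  0  0  0  1 ]
Subtract ρ4 from ρ2.
  [ 1  1  0  5  2 ]
  [ 0  1  0  2  0 ]
  [ 0  0  1  3  0 ]
  [ 0  0  0  0  1 ]
Subtract 2 times ρ4 from ρ1.
  [ 1  1  0  5  0 ]
  [ 0  1  0  2  0 ]
  [ 0  0  1  3  0 ]
  [ 0  0  0  0  1 ]
Subtract ρ2 from ρ1.
  [ 1  0  0  3  0 ]
  [ 0  1  0  2  0 ]
  [ 0  0  1  3  0 ]
  [ 0  0  0  0  1 ]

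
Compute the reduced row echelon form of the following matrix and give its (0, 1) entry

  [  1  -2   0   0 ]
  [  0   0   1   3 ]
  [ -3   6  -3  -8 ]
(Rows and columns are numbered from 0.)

-2

R3 ← R3 + 3·R1
  [ 1  -2   0   0 ]
  [ 0   0   1   3 ]
  [ 0   0  -3  -8 ]
R3 ← R3 + 3·R2
  [ 1  -2  0  0 ]
  [ 0   0  1  3 ]
  [ 0   0  0  1 ]
R2 ← R2 − 3·R3
  [ 1  -2  0  0 ]
  [ 0   0  1  0 ]
  [ 0   0  0  1 ]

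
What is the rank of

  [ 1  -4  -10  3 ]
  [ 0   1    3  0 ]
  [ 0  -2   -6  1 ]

R3 -> R3 + 2·R2
  [ 1  -4  -10  3 ]
  [ 0   1    3  0 ]
  [ 0   0    0  1 ]
R1 -> R1 − 3·R3
  [ 1  -4  -10  0 ]
  [ 0   1    3  0 ]
  [ 0   0    0  1 ]
R1 -> R1 + 4·R2
  [ 1  0  2  0 ]
  [ 0  1  3  0 ]
  [ 0  0  0  1 ]
The reduced form has 3 nonzero rows.

rank = 3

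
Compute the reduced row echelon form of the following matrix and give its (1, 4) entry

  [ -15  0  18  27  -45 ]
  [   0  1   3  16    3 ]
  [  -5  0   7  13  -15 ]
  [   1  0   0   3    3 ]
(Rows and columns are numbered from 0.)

r1 -> -1/15·r1
  [  1  0  -6/5  -9/5    3 ]
  [  0  1     3    16    3 ]
  [ -5  0     7    13  -15 ]
  [  1  0     0     3    3 ]
r3 -> r3 + 5·r1
  [ 1  0  -6/5  -9/5  3 ]
  [ 0  1     3    16  3 ]
  [ 0  0     1     4  0 ]
  [ 1  0     0     3  3 ]
r4 -> r4 − r1
  [ 1  0  -6/5  -9/5  3 ]
  [ 0  1     3    16  3 ]
  [ 0  0     1     4  0 ]
  [ 0  0   6/5  24/5  0 ]
r4 -> r4 − 6/5·r3
  [ 1  0  -6/5  -9/5  3 ]
  [ 0  1     3    16  3 ]
  [ 0  0     1     4  0 ]
  [ 0  0     0     0  0 ]
r2 -> r2 − 3·r3
  [ 1  0  -6/5  -9/5  3 ]
  [ 0  1     0     4  3 ]
  [ 0  0     1     4  0 ]
  [ 0  0     0     0  0 ]
r1 -> r1 + 6/5·r3
  [ 1  0  0  3  3 ]
  [ 0  1  0  4  3 ]
  [ 0  0  1  4  0 ]
  [ 0  0  0  0  0 ]

3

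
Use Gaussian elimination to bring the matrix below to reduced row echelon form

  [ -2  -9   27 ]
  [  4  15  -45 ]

r1 → -1/2·r1
r2 → r2 − 4·r1
r2 → -1/3·r2
r1 → r1 − 9/2·r2

[[1, 0, 0], [0, 1, -3]]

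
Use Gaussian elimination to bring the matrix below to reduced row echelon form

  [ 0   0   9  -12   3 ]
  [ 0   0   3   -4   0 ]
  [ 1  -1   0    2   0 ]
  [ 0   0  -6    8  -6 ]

R1 <-> R3
  [ 1  -1   0    2   0 ]
  [ 0   0   3   -4   0 ]
  [ 0   0   9  -12   3 ]
  [ 0   0  -6    8  -6 ]
R2 → 1/3·R2
  [ 1  -1   0     2   0 ]
  [ 0   0   1  -4/3   0 ]
  [ 0   0   9   -12   3 ]
  [ 0   0  -6     8  -6 ]
R3 → R3 − 9·R2
  [ 1  -1   0     2   0 ]
  [ 0   0   1  -4/3   0 ]
  [ 0   0   0     0   3 ]
  [ 0   0  -6     8  -6 ]
R4 → R4 + 6·R2
  [ 1  -1  0     2   0 ]
  [ 0   0  1  -4/3   0 ]
  [ 0   0  0     0   3 ]
  [ 0   0  0     0  -6 ]
R3 → 1/3·R3
  [ 1  -1  0     2   0 ]
  [ 0   0  1  -4/3   0 ]
  [ 0   0  0     0   1 ]
  [ 0   0  0     0  -6 ]
R4 → R4 + 6·R3
  [ 1  -1  0     2  0 ]
  [ 0   0  1  -4/3  0 ]
  [ 0   0  0     0  1 ]
  [ 0   0  0     0  0 ]

[[1, -1, 0, 2, 0], [0, 0, 1, -4/3, 0], [0, 0, 0, 0, 1], [0, 0, 0, 0, 0]]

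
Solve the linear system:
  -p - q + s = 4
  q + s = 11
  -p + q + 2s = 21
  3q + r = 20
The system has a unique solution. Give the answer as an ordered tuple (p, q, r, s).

(-5, 6, 2, 5)

Form the augmented matrix and row-reduce:
  [ -1  -1  0  1  |   4 ]
  [  0   1  0  1  |  11 ]
  [ -1   1  0  2  |  21 ]
  [  0   3  1  0  |  20 ]
Multiply ρ1 by -1.
  [  1  1  0  -1  |  -4 ]
  [  0  1  0   1  |  11 ]
  [ -1  1  0   2  |  21 ]
  [  0  3  1   0  |  20 ]
Add ρ1 to ρ3.
  [ 1  1  0  -1  |  -4 ]
  [ 0  1  0   1  |  11 ]
  [ 0  2  0   1  |  17 ]
  [ 0  3  1   0  |  20 ]
Subtract 2 times ρ2 from ρ3.
  [ 1  1  0  -1  |  -4 ]
  [ 0  1  0   1  |  11 ]
  [ 0  0  0  -1  |  -5 ]
  [ 0  3  1   0  |  20 ]
Subtract 3 times ρ2 from ρ4.
  [ 1  1  0  -1  |   -4 ]
  [ 0  1  0   1  |   11 ]
  [ 0  0  0  -1  |   -5 ]
  [ 0  0  1  -3  |  -13 ]
Swap ρ3 and ρ4.
  [ 1  1  0  -1  |   -4 ]
  [ 0  1  0   1  |   11 ]
  [ 0  0  1  -3  |  -13 ]
  [ 0  0  0  -1  |   -5 ]
Multiply ρ4 by -1.
  [ 1  1  0  -1  |   -4 ]
  [ 0  1  0   1  |   11 ]
  [ 0  0  1  -3  |  -13 ]
  [ 0  0  0   1  |    5 ]
Add 3 times ρ4 to ρ3.
  [ 1  1  0  -1  |  -4 ]
  [ 0  1  0   1  |  11 ]
  [ 0  0  1   0  |   2 ]
  [ 0  0  0   1  |   5 ]
Subtract ρ4 from ρ2.
  [ 1  1  0  -1  |  -4 ]
  [ 0  1  0   0  |   6 ]
  [ 0  0  1   0  |   2 ]
  [ 0  0  0   1  |   5 ]
Add ρ4 to ρ1.
  [ 1  1  0  0  |  1 ]
  [ 0  1  0  0  |  6 ]
  [ 0  0  1  0  |  2 ]
  [ 0  0  0  1  |  5 ]
Subtract ρ2 from ρ1.
  [ 1  0  0  0  |  -5 ]
  [ 0  1  0  0  |   6 ]
  [ 0  0  1  0  |   2 ]
  [ 0  0  0  1  |   5 ]
Reading off the last column: p = -5, q = 6, r = 2, s = 5.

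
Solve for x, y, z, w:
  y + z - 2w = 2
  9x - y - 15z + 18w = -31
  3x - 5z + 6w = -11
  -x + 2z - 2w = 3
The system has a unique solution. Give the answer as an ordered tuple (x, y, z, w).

(-1, -2, -2, -3)

Form the augmented matrix and row-reduce:
  [  0   1    1  -2  |    2 ]
  [  9  -1  -15  18  |  -31 ]
  [  3   0   -5   6  |  -11 ]
  [ -1   0    2  -2  |    3 ]
ρ1 <-> ρ2
  [  9  -1  -15  18  |  -31 ]
  [  0   1    1  -2  |    2 ]
  [  3   0   -5   6  |  -11 ]
  [ -1   0    2  -2  |    3 ]
ρ1 ← 1/9·ρ1
  [  1  -1/9  -5/3   2  |  -31/9 ]
  [  0     1     1  -2  |      2 ]
  [  3     0    -5   6  |    -11 ]
  [ -1     0     2  -2  |      3 ]
ρ3 ← ρ3 − 3·ρ1
  [  1  -1/9  -5/3   2  |  -31/9 ]
  [  0     1     1  -2  |      2 ]
  [  0   1/3     0   0  |   -2/3 ]
  [ -1     0     2  -2  |      3 ]
ρ4 ← ρ4 + ρ1
  [ 1  -1/9  -5/3   2  |  -31/9 ]
  [ 0     1     1  -2  |      2 ]
  [ 0   1/3     0   0  |   -2/3 ]
  [ 0  -1/9   1/3   0  |   -4/9 ]
ρ3 ← ρ3 − 1/3·ρ2
  [ 1  -1/9  -5/3    2  |  -31/9 ]
  [ 0     1     1   -2  |      2 ]
  [ 0     0  -1/3  2/3  |   -4/3 ]
  [ 0  -1/9   1/3    0  |   -4/9 ]
ρ4 ← ρ4 + 1/9·ρ2
  [ 1  -1/9  -5/3     2  |  -31/9 ]
  [ 0     1     1    -2  |      2 ]
  [ 0     0  -1/3   2/3  |   -4/3 ]
  [ 0     0   4/9  -2/9  |   -2/9 ]
ρ3 ← -3·ρ3
  [ 1  -1/9  -5/3     2  |  -31/9 ]
  [ 0     1     1    -2  |      2 ]
  [ 0     0     1    -2  |      4 ]
  [ 0     0   4/9  -2/9  |   -2/9 ]
ρ4 ← ρ4 − 4/9·ρ3
  [ 1  -1/9  -5/3    2  |  -31/9 ]
  [ 0     1     1   -2  |      2 ]
  [ 0     0     1   -2  |      4 ]
  [ 0     0     0  2/3  |     -2 ]
ρ4 ← 3/2·ρ4
  [ 1  -1/9  -5/3   2  |  -31/9 ]
  [ 0     1     1  -2  |      2 ]
  [ 0     0     1  -2  |      4 ]
  [ 0     0     0   1  |     -3 ]
ρ3 ← ρ3 + 2·ρ4
  [ 1  -1/9  -5/3   2  |  -31/9 ]
  [ 0     1     1  -2  |      2 ]
  [ 0     0     1   0  |     -2 ]
  [ 0     0     0   1  |     -3 ]
ρ2 ← ρ2 + 2·ρ4
  [ 1  -1/9  -5/3  2  |  -31/9 ]
  [ 0     1     1  0  |     -4 ]
  [ 0     0     1  0  |     -2 ]
  [ 0     0     0  1  |     -3 ]
ρ1 ← ρ1 − 2·ρ4
  [ 1  -1/9  -5/3  0  |  23/9 ]
  [ 0     1     1  0  |    -4 ]
  [ 0     0     1  0  |    -2 ]
  [ 0     0     0  1  |    -3 ]
ρ2 ← ρ2 − ρ3
  [ 1  -1/9  -5/3  0  |  23/9 ]
  [ 0     1     0  0  |    -2 ]
  [ 0     0     1  0  |    -2 ]
  [ 0     0     0  1  |    -3 ]
ρ1 ← ρ1 + 5/3·ρ3
  [ 1  -1/9  0  0  |  -7/9 ]
  [ 0     1  0  0  |    -2 ]
  [ 0     0  1  0  |    -2 ]
  [ 0     0  0  1  |    -3 ]
ρ1 ← ρ1 + 1/9·ρ2
  [ 1  0  0  0  |  -1 ]
  [ 0  1  0  0  |  -2 ]
  [ 0  0  1  0  |  -2 ]
  [ 0  0  0  1  |  -3 ]
Reading off the last column: x = -1, y = -2, z = -2, w = -3.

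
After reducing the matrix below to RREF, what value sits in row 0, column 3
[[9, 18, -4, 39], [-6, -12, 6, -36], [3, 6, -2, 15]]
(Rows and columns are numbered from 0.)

3

ρ1 -> 1/9·ρ1
ρ2 -> ρ2 + 6·ρ1
ρ3 -> ρ3 − 3·ρ1
ρ2 -> 3/10·ρ2
ρ3 -> ρ3 + 2/3·ρ2
ρ1 -> ρ1 + 4/9·ρ2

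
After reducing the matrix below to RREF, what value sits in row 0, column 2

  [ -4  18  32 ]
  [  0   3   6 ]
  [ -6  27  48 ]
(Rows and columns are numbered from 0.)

R1 → -1/4·R1
  [  1  -9/2  -8 ]
  [  0     3   6 ]
  [ -6    27  48 ]
R3 → R3 + 6·R1
  [ 1  -9/2  -8 ]
  [ 0     3   6 ]
  [ 0     0   0 ]
R2 → 1/3·R2
  [ 1  -9/2  -8 ]
  [ 0     1   2 ]
  [ 0     0   0 ]
R1 → R1 + 9/2·R2
  [ 1  0  1 ]
  [ 0  1  2 ]
  [ 0  0  0 ]

1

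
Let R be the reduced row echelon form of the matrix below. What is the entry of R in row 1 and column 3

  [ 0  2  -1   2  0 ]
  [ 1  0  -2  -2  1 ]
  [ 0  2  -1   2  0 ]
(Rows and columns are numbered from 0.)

ρ1 <=> ρ2
ρ2 → 1/2·ρ2
ρ3 → ρ3 − 2·ρ2

1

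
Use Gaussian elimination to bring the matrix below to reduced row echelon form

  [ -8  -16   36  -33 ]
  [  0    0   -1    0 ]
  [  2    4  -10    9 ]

[[1, 2, 0, 0], [0, 0, 1, 0], [0, 0, 0, 1]]

r1 → -1/8·r1
  [ 1  2  -9/2  33/8 ]
  [ 0  0    -1     0 ]
  [ 2  4   -10     9 ]
r3 → r3 − 2·r1
  [ 1  2  -9/2  33/8 ]
  [ 0  0    -1     0 ]
  [ 0  0    -1   3/4 ]
r2 → -1·r2
  [ 1  2  -9/2  33/8 ]
  [ 0  0     1     0 ]
  [ 0  0    -1   3/4 ]
r3 → r3 + r2
  [ 1  2  -9/2  33/8 ]
  [ 0  0     1     0 ]
  [ 0  0     0   3/4 ]
r3 → 4/3·r3
  [ 1  2  -9/2  33/8 ]
  [ 0  0     1     0 ]
  [ 0  0     0     1 ]
r1 → r1 − 33/8·r3
  [ 1  2  -9/2  0 ]
  [ 0  0     1  0 ]
  [ 0  0     0  1 ]
r1 → r1 + 9/2·r2
  [ 1  2  0  0 ]
  [ 0  0  1  0 ]
  [ 0  0  0  1 ]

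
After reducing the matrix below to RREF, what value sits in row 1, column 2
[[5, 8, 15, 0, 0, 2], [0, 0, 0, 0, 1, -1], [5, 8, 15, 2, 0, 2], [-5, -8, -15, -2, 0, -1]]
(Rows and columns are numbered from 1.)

R1 → 1/5·R1
  [  1  8/5    3   0  0  2/5 ]
  [  0    0    0   0  1   -1 ]
  [  5    8   15   2  0    2 ]
  [ -5   -8  -15  -2  0   -1 ]
R3 → R3 − 5·R1
  [  1  8/5    3   0  0  2/5 ]
  [  0    0    0   0  1   -1 ]
  [  0    0    0   2  0    0 ]
  [ -5   -8  -15  -2  0   -1 ]
R4 → R4 + 5·R1
  [ 1  8/5  3   0  0  2/5 ]
  [ 0    0  0   0  1   -1 ]
  [ 0    0  0   2  0    0 ]
  [ 0    0  0  -2  0    1 ]
R2 ↔ R3
  [ 1  8/5  3   0  0  2/5 ]
  [ 0    0  0   2  0    0 ]
  [ 0    0  0   0  1   -1 ]
  [ 0    0  0  -2  0    1 ]
R2 → 1/2·R2
  [ 1  8/5  3   0  0  2/5 ]
  [ 0    0  0   1  0    0 ]
  [ 0    0  0   0  1   -1 ]
  [ 0    0  0  -2  0    1 ]
R4 → R4 + 2·R2
  [ 1  8/5  3  0  0  2/5 ]
  [ 0    0  0  1  0    0 ]
  [ 0    0  0  0  1   -1 ]
  [ 0    0  0  0  0    1 ]
R3 → R3 + R4
  [ 1  8/5  3  0  0  2/5 ]
  [ 0    0  0  1  0    0 ]
  [ 0    0  0  0  1    0 ]
  [ 0    0  0  0  0    1 ]
R1 → R1 − 2/5·R4
  [ 1  8/5  3  0  0  0 ]
  [ 0    0  0  1  0  0 ]
  [ 0    0  0  0  1  0 ]
  [ 0    0  0  0  0  1 ]

8/5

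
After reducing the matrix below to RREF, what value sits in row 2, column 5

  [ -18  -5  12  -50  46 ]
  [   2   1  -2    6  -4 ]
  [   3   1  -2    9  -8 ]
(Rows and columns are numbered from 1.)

R1 -> -1/18·R1
  [ 1  5/18  -2/3  25/9  -23/9 ]
  [ 2     1    -2     6     -4 ]
  [ 3     1    -2     9     -8 ]
R2 -> R2 − 2·R1
  [ 1  5/18  -2/3  25/9  -23/9 ]
  [ 0   4/9  -2/3   4/9   10/9 ]
  [ 3     1    -2     9     -8 ]
R3 -> R3 − 3·R1
  [ 1  5/18  -2/3  25/9  -23/9 ]
  [ 0   4/9  -2/3   4/9   10/9 ]
  [ 0   1/6     0   2/3   -1/3 ]
R2 -> 9/4·R2
  [ 1  5/18  -2/3  25/9  -23/9 ]
  [ 0     1  -3/2     1    5/2 ]
  [ 0   1/6     0   2/3   -1/3 ]
R3 -> R3 − 1/6·R2
  [ 1  5/18  -2/3  25/9  -23/9 ]
  [ 0     1  -3/2     1    5/2 ]
  [ 0     0   1/4   1/2   -3/4 ]
R3 -> 4·R3
  [ 1  5/18  -2/3  25/9  -23/9 ]
  [ 0     1  -3/2     1    5/2 ]
  [ 0     0     1     2     -3 ]
R2 -> R2 + 3/2·R3
  [ 1  5/18  -2/3  25/9  -23/9 ]
  [ 0     1     0     4     -2 ]
  [ 0     0     1     2     -3 ]
R1 -> R1 + 2/3·R3
  [ 1  5/18  0  37/9  -41/9 ]
  [ 0     1  0     4     -2 ]
  [ 0     0  1     2     -3 ]
R1 -> R1 − 5/18·R2
  [ 1  0  0  3  -4 ]
  [ 0  1  0  4  -2 ]
  [ 0  0  1  2  -3 ]

-2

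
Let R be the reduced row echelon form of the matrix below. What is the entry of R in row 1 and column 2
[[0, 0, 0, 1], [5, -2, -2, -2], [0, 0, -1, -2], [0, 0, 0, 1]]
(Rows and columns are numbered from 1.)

R1 <-> R2
  [ 5  -2  -2  -2 ]
  [ 0   0   0   1 ]
  [ 0   0  -1  -2 ]
  [ 0   0   0   1 ]
R1 := 1/5·R1
  [ 1  -2/5  -2/5  -2/5 ]
  [ 0     0     0     1 ]
  [ 0     0    -1    -2 ]
  [ 0     0     0     1 ]
R2 <-> R3
  [ 1  -2/5  -2/5  -2/5 ]
  [ 0     0    -1    -2 ]
  [ 0     0     0     1 ]
  [ 0     0     0     1 ]
R2 := -1·R2
  [ 1  -2/5  -2/5  -2/5 ]
  [ 0     0     1     2 ]
  [ 0     0     0     1 ]
  [ 0     0     0     1 ]
R4 := R4 − R3
  [ 1  -2/5  -2/5  -2/5 ]
  [ 0     0     1     2 ]
  [ 0     0     0     1 ]
  [ 0     0     0     0 ]
R2 := R2 − 2·R3
  [ 1  -2/5  -2/5  -2/5 ]
  [ 0     0     1     0 ]
  [ 0     0     0     1 ]
  [ 0     0     0     0 ]
R1 := R1 + 2/5·R3
  [ 1  -2/5  -2/5  0 ]
  [ 0     0     1  0 ]
  [ 0     0     0  1 ]
  [ 0     0     0  0 ]
R1 := R1 + 2/5·R2
  [ 1  -2/5  0  0 ]
  [ 0     0  1  0 ]
  [ 0     0  0  1 ]
  [ 0     0  0  0 ]

-2/5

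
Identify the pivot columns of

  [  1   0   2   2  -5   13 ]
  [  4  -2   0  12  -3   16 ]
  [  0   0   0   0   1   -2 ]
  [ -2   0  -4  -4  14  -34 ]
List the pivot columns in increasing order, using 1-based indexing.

R2 → R2 − 4·R1
  [  1   0   2   2  -5   13 ]
  [  0  -2  -8   4  17  -36 ]
  [  0   0   0   0   1   -2 ]
  [ -2   0  -4  -4  14  -34 ]
R4 → R4 + 2·R1
  [ 1   0   2  2  -5   13 ]
  [ 0  -2  -8  4  17  -36 ]
  [ 0   0   0  0   1   -2 ]
  [ 0   0   0  0   4   -8 ]
R2 → -1/2·R2
  [ 1  0  2   2     -5  13 ]
  [ 0  1  4  -2  -17/2  18 ]
  [ 0  0  0   0      1  -2 ]
  [ 0  0  0   0      4  -8 ]
R4 → R4 − 4·R3
  [ 1  0  2   2     -5  13 ]
  [ 0  1  4  -2  -17/2  18 ]
  [ 0  0  0   0      1  -2 ]
  [ 0  0  0   0      0   0 ]
R2 → R2 + 17/2·R3
  [ 1  0  2   2  -5  13 ]
  [ 0  1  4  -2   0   1 ]
  [ 0  0  0   0   1  -2 ]
  [ 0  0  0   0   0   0 ]
R1 → R1 + 5·R3
  [ 1  0  2   2  0   3 ]
  [ 0  1  4  -2  0   1 ]
  [ 0  0  0   0  1  -2 ]
  [ 0  0  0   0  0   0 ]
Pivot columns are the columns containing a leading 1.

1, 2, 5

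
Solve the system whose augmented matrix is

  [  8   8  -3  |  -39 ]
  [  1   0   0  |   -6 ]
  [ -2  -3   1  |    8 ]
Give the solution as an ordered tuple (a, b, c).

(-6, 3, 5)

R1 → 1/8·R1
  [  1   1  -3/8  |  -39/8 ]
  [  1   0     0  |     -6 ]
  [ -2  -3     1  |      8 ]
R2 → R2 − R1
  [  1   1  -3/8  |  -39/8 ]
  [  0  -1   3/8  |   -9/8 ]
  [ -2  -3     1  |      8 ]
R3 → R3 + 2·R1
  [ 1   1  -3/8  |  -39/8 ]
  [ 0  -1   3/8  |   -9/8 ]
  [ 0  -1   1/4  |   -7/4 ]
R2 → -1·R2
  [ 1   1  -3/8  |  -39/8 ]
  [ 0   1  -3/8  |    9/8 ]
  [ 0  -1   1/4  |   -7/4 ]
R3 → R3 + R2
  [ 1  1  -3/8  |  -39/8 ]
  [ 0  1  -3/8  |    9/8 ]
  [ 0  0  -1/8  |   -5/8 ]
R3 → -8·R3
  [ 1  1  -3/8  |  -39/8 ]
  [ 0  1  -3/8  |    9/8 ]
  [ 0  0     1  |      5 ]
R2 → R2 + 3/8·R3
  [ 1  1  -3/8  |  -39/8 ]
  [ 0  1     0  |      3 ]
  [ 0  0     1  |      5 ]
R1 → R1 + 3/8·R3
  [ 1  1  0  |  -3 ]
  [ 0  1  0  |   3 ]
  [ 0  0  1  |   5 ]
R1 → R1 − R2
  [ 1  0  0  |  -6 ]
  [ 0  1  0  |   3 ]
  [ 0  0  1  |   5 ]
Reading off the last column: a = -6, b = 3, c = 5.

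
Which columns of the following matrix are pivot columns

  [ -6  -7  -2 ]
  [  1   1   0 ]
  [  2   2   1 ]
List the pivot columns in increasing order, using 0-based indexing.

Multiply R1 by -1/6.
  [ 1  7/6  1/3 ]
  [ 1    1    0 ]
  [ 2    2    1 ]
Subtract R1 from R2.
  [ 1   7/6   1/3 ]
  [ 0  -1/6  -1/3 ]
  [ 2     2     1 ]
Subtract 2 times R1 from R3.
  [ 1   7/6   1/3 ]
  [ 0  -1/6  -1/3 ]
  [ 0  -1/3   1/3 ]
Multiply R2 by -6.
  [ 1   7/6  1/3 ]
  [ 0     1    2 ]
  [ 0  -1/3  1/3 ]
Add 1/3 times R2 to R3.
  [ 1  7/6  1/3 ]
  [ 0    1    2 ]
  [ 0    0    1 ]
Subtract 2 times R3 from R2.
  [ 1  7/6  1/3 ]
  [ 0    1    0 ]
  [ 0    0    1 ]
Subtract 1/3 times R3 from R1.
  [ 1  7/6  0 ]
  [ 0    1  0 ]
  [ 0    0  1 ]
Subtract 7/6 times R2 from R1.
  [ 1  0  0 ]
  [ 0  1  0 ]
  [ 0  0  1 ]
Pivot columns are the columns containing a leading 1.

0, 1, 2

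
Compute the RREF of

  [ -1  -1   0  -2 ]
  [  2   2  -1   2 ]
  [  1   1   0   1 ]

Multiply R1 by -1.
  [ 1  1   0  2 ]
  [ 2  2  -1  2 ]
  [ 1  1   0  1 ]
Subtract 2 times R1 from R2.
  [ 1  1   0   2 ]
  [ 0  0  -1  -2 ]
  [ 1  1   0   1 ]
Subtract R1 from R3.
  [ 1  1   0   2 ]
  [ 0  0  -1  -2 ]
  [ 0  0   0  -1 ]
Multiply R2 by -1.
  [ 1  1  0   2 ]
  [ 0  0  1   2 ]
  [ 0  0  0  -1 ]
Multiply R3 by -1.
  [ 1  1  0  2 ]
  [ 0  0  1  2 ]
  [ 0  0  0  1 ]
Subtract 2 times R3 from R2.
  [ 1  1  0  2 ]
  [ 0  0  1  0 ]
  [ 0  0  0  1 ]
Subtract 2 times R3 from R1.
  [ 1  1  0  0 ]
  [ 0  0  1  0 ]
  [ 0  0  0  1 ]

[[1, 1, 0, 0], [0, 0, 1, 0], [0, 0, 0, 1]]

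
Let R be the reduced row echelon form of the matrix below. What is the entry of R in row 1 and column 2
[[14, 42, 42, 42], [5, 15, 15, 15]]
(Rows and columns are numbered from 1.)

3

R1 := 1/14·R1
  [ 1   3   3   3 ]
  [ 5  15  15  15 ]
R2 := R2 − 5·R1
  [ 1  3  3  3 ]
  [ 0  0  0  0 ]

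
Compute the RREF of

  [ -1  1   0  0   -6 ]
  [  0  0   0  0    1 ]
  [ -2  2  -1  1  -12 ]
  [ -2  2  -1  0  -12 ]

R1 -> -1·R1
  [  1  -1   0  0    6 ]
  [  0   0   0  0    1 ]
  [ -2   2  -1  1  -12 ]
  [ -2   2  -1  0  -12 ]
R3 -> R3 + 2·R1
  [  1  -1   0  0    6 ]
  [  0   0   0  0    1 ]
  [  0   0  -1  1    0 ]
  [ -2   2  -1  0  -12 ]
R4 -> R4 + 2·R1
  [ 1  -1   0  0  6 ]
  [ 0   0   0  0  1 ]
  [ 0   0  -1  1  0 ]
  [ 0   0  -1  0  0 ]
R2 <-> R3
  [ 1  -1   0  0  6 ]
  [ 0   0  -1  1  0 ]
  [ 0   0   0  0  1 ]
  [ 0   0  -1  0  0 ]
R2 -> -1·R2
  [ 1  -1   0   0  6 ]
  [ 0   0   1  -1  0 ]
  [ 0   0   0   0  1 ]
  [ 0   0  -1   0  0 ]
R4 -> R4 + R2
  [ 1  -1  0   0  6 ]
  [ 0   0  1  -1  0 ]
  [ 0   0  0   0  1 ]
  [ 0   0  0  -1  0 ]
R3 <-> R4
  [ 1  -1  0   0  6 ]
  [ 0   0  1  -1  0 ]
  [ 0   0  0  -1  0 ]
  [ 0   0  0   0  1 ]
R3 -> -1·R3
  [ 1  -1  0   0  6 ]
  [ 0   0  1  -1  0 ]
  [ 0   0  0   1  0 ]
  [ 0   0  0   0  1 ]
R1 -> R1 − 6·R4
  [ 1  -1  0   0  0 ]
  [ 0   0  1  -1  0 ]
  [ 0   0  0   1  0 ]
  [ 0   0  0   0  1 ]
R2 -> R2 + R3
  [ 1  -1  0  0  0 ]
  [ 0   0  1  0  0 ]
  [ 0   0  0  1  0 ]
  [ 0   0  0  0  1 ]

[[1, -1, 0, 0, 0], [0, 0, 1, 0, 0], [0, 0, 0, 1, 0], [0, 0, 0, 0, 1]]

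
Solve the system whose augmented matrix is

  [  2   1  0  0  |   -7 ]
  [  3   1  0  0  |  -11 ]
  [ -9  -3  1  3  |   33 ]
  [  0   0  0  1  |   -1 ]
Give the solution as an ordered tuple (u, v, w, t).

Multiply r1 by 1/2.
  [  1  1/2  0  0  |  -7/2 ]
  [  3    1  0  0  |   -11 ]
  [ -9   -3  1  3  |    33 ]
  [  0    0  0  1  |    -1 ]
Subtract 3 times r1 from r2.
  [  1   1/2  0  0  |  -7/2 ]
  [  0  -1/2  0  0  |  -1/2 ]
  [ -9    -3  1  3  |    33 ]
  [  0     0  0  1  |    -1 ]
Add 9 times r1 to r3.
  [ 1   1/2  0  0  |  -7/2 ]
  [ 0  -1/2  0  0  |  -1/2 ]
  [ 0   3/2  1  3  |   3/2 ]
  [ 0     0  0  1  |    -1 ]
Multiply r2 by -2.
  [ 1  1/2  0  0  |  -7/2 ]
  [ 0    1  0  0  |     1 ]
  [ 0  3/2  1  3  |   3/2 ]
  [ 0    0  0  1  |    -1 ]
Subtract 3/2 times r2 from r3.
  [ 1  1/2  0  0  |  -7/2 ]
  [ 0    1  0  0  |     1 ]
  [ 0    0  1  3  |     0 ]
  [ 0    0  0  1  |    -1 ]
Subtract 3 times r4 from r3.
  [ 1  1/2  0  0  |  -7/2 ]
  [ 0    1  0  0  |     1 ]
  [ 0    0  1  0  |     3 ]
  [ 0    0  0  1  |    -1 ]
Subtract 1/2 times r2 from r1.
  [ 1  0  0  0  |  -4 ]
  [ 0  1  0  0  |   1 ]
  [ 0  0  1  0  |   3 ]
  [ 0  0  0  1  |  -1 ]
Reading off the last column: u = -4, v = 1, w = 3, t = -1.

(-4, 1, 3, -1)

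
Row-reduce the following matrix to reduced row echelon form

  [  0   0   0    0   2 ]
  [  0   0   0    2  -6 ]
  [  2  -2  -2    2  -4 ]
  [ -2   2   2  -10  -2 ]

[[1, -1, -1, 0, 0], [0, 0, 0, 1, 0], [0, 0, 0, 0, 1], [0, 0, 0, 0, 0]]

R1 <=> R3
  [  2  -2  -2    2  -4 ]
  [  0   0   0    2  -6 ]
  [  0   0   0    0   2 ]
  [ -2   2   2  -10  -2 ]
R1 := 1/2·R1
  [  1  -1  -1    1  -2 ]
  [  0   0   0    2  -6 ]
  [  0   0   0    0   2 ]
  [ -2   2   2  -10  -2 ]
R4 := R4 + 2·R1
  [ 1  -1  -1   1  -2 ]
  [ 0   0   0   2  -6 ]
  [ 0   0   0   0   2 ]
  [ 0   0   0  -8  -6 ]
R2 := 1/2·R2
  [ 1  -1  -1   1  -2 ]
  [ 0   0   0   1  -3 ]
  [ 0   0   0   0   2 ]
  [ 0   0   0  -8  -6 ]
R4 := R4 + 8·R2
  [ 1  -1  -1  1   -2 ]
  [ 0   0   0  1   -3 ]
  [ 0   0   0  0    2 ]
  [ 0   0   0  0  -30 ]
R3 := 1/2·R3
  [ 1  -1  -1  1   -2 ]
  [ 0   0   0  1   -3 ]
  [ 0   0   0  0    1 ]
  [ 0   0   0  0  -30 ]
R4 := R4 + 30·R3
  [ 1  -1  -1  1  -2 ]
  [ 0   0   0  1  -3 ]
  [ 0   0   0  0   1 ]
  [ 0   0   0  0   0 ]
R2 := R2 + 3·R3
  [ 1  -1  -1  1  -2 ]
  [ 0   0   0  1   0 ]
  [ 0   0   0  0   1 ]
  [ 0   0   0  0   0 ]
R1 := R1 + 2·R3
  [ 1  -1  -1  1  0 ]
  [ 0   0   0  1  0 ]
  [ 0   0   0  0  1 ]
  [ 0   0   0  0  0 ]
R1 := R1 − R2
  [ 1  -1  -1  0  0 ]
  [ 0   0   0  1  0 ]
  [ 0   0   0  0  1 ]
  [ 0   0   0  0  0 ]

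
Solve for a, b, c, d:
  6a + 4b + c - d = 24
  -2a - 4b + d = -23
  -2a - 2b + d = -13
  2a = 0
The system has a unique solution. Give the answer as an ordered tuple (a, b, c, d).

Form the augmented matrix and row-reduce:
  [  6   4  1  -1  |   24 ]
  [ -2  -4  0   1  |  -23 ]
  [ -2  -2  0   1  |  -13 ]
  [  2   0  0   0  |    0 ]
R1 -> 1/6·R1
R2 -> R2 + 2·R1
R3 -> R3 + 2·R1
R4 -> R4 − 2·R1
R2 -> -3/8·R2
R3 -> R3 + 2/3·R2
R4 -> R4 + 4/3·R2
R3 -> 4·R3
R4 -> R4 + 1/2·R3
R3 -> R3 − 2·R4
R2 -> R2 + 1/4·R4
R1 -> R1 + 1/6·R4
R2 -> R2 + 1/8·R3
R1 -> R1 − 1/6·R3
R1 -> R1 − 2/3·R2
Reading off the last column: a = 0, b = 5, c = 1, d = -3.

(0, 5, 1, -3)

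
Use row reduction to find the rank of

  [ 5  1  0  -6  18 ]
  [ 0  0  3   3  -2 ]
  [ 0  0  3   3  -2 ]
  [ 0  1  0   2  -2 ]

Multiply R1 by 1/5.
  [ 1  1/5  0  -6/5  18/5 ]
  [ 0    0  3     3    -2 ]
  [ 0    0  3     3    -2 ]
  [ 0    1  0     2    -2 ]
Swap R2 and R4.
  [ 1  1/5  0  -6/5  18/5 ]
  [ 0    1  0     2    -2 ]
  [ 0    0  3     3    -2 ]
  [ 0    0  3     3    -2 ]
Multiply R3 by 1/3.
  [ 1  1/5  0  -6/5  18/5 ]
  [ 0    1  0     2    -2 ]
  [ 0    0  1     1  -2/3 ]
  [ 0    0  3     3    -2 ]
Subtract 3 times R3 from R4.
  [ 1  1/5  0  -6/5  18/5 ]
  [ 0    1  0     2    -2 ]
  [ 0    0  1     1  -2/3 ]
  [ 0    0  0     0     0 ]
Subtract 1/5 times R2 from R1.
  [ 1  0  0  -8/5     4 ]
  [ 0  1  0     2    -2 ]
  [ 0  0  1     1  -2/3 ]
  [ 0  0  0     0     0 ]
The reduced form has 3 nonzero rows.

rank = 3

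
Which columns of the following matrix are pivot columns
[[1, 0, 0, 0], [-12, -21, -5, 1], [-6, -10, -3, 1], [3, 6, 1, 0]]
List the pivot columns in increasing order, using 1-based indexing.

R2 ← R2 + 12·R1
  [  1    0   0  0 ]
  [  0  -21  -5  1 ]
  [ -6  -10  -3  1 ]
  [  3    6   1  0 ]
R3 ← R3 + 6·R1
  [ 1    0   0  0 ]
  [ 0  -21  -5  1 ]
  [ 0  -10  -3  1 ]
  [ 3    6   1  0 ]
R4 ← R4 − 3·R1
  [ 1    0   0  0 ]
  [ 0  -21  -5  1 ]
  [ 0  -10  -3  1 ]
  [ 0    6   1  0 ]
R2 ← -1/21·R2
  [ 1    0     0      0 ]
  [ 0    1  5/21  -1/21 ]
  [ 0  -10    -3      1 ]
  [ 0    6     1      0 ]
R3 ← R3 + 10·R2
  [ 1  0       0      0 ]
  [ 0  1    5/21  -1/21 ]
  [ 0  0  -13/21  11/21 ]
  [ 0  6       1      0 ]
R4 ← R4 − 6·R2
  [ 1  0       0      0 ]
  [ 0  1    5/21  -1/21 ]
  [ 0  0  -13/21  11/21 ]
  [ 0  0    -3/7    2/7 ]
R3 ← -21/13·R3
  [ 1  0     0       0 ]
  [ 0  1  5/21   -1/21 ]
  [ 0  0     1  -11/13 ]
  [ 0  0  -3/7     2/7 ]
R4 ← R4 + 3/7·R3
  [ 1  0     0       0 ]
  [ 0  1  5/21   -1/21 ]
  [ 0  0     1  -11/13 ]
  [ 0  0     0   -1/13 ]
R4 ← -13·R4
  [ 1  0     0       0 ]
  [ 0  1  5/21   -1/21 ]
  [ 0  0     1  -11/13 ]
  [ 0  0     0       1 ]
R3 ← R3 + 11/13·R4
  [ 1  0     0      0 ]
  [ 0  1  5/21  -1/21 ]
  [ 0  0     1      0 ]
  [ 0  0     0      1 ]
R2 ← R2 + 1/21·R4
  [ 1  0     0  0 ]
  [ 0  1  5/21  0 ]
  [ 0  0     1  0 ]
  [ 0  0     0  1 ]
R2 ← R2 − 5/21·R3
  [ 1  0  0  0 ]
  [ 0  1  0  0 ]
  [ 0  0  1  0 ]
  [ 0  0  0  1 ]
Pivot columns are the columns containing a leading 1.

1, 2, 3, 4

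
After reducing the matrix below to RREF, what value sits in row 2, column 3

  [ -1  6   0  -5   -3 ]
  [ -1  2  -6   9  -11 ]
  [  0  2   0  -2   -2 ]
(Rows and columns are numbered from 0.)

-5/3

R1 -> -1·R1
  [  1  -6   0   5    3 ]
  [ -1   2  -6   9  -11 ]
  [  0   2   0  -2   -2 ]
R2 -> R2 + R1
  [ 1  -6   0   5   3 ]
  [ 0  -4  -6  14  -8 ]
  [ 0   2   0  -2  -2 ]
R2 -> -1/4·R2
  [ 1  -6    0     5   3 ]
  [ 0   1  3/2  -7/2   2 ]
  [ 0   2    0    -2  -2 ]
R3 -> R3 − 2·R2
  [ 1  -6    0     5   3 ]
  [ 0   1  3/2  -7/2   2 ]
  [ 0   0   -3     5  -6 ]
R3 -> -1/3·R3
  [ 1  -6    0     5  3 ]
  [ 0   1  3/2  -7/2  2 ]
  [ 0   0    1  -5/3  2 ]
R2 -> R2 − 3/2·R3
  [ 1  -6  0     5   3 ]
  [ 0   1  0    -1  -1 ]
  [ 0   0  1  -5/3   2 ]
R1 -> R1 + 6·R2
  [ 1  0  0    -1  -3 ]
  [ 0  1  0    -1  -1 ]
  [ 0  0  1  -5/3   2 ]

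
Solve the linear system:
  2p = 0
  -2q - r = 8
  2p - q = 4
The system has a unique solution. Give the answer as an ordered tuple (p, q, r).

Form the augmented matrix and row-reduce:
  [ 2   0   0  |  0 ]
  [ 0  -2  -1  |  8 ]
  [ 2  -1   0  |  4 ]
r1 := 1/2·r1
  [ 1   0   0  |  0 ]
  [ 0  -2  -1  |  8 ]
  [ 2  -1   0  |  4 ]
r3 := r3 − 2·r1
  [ 1   0   0  |  0 ]
  [ 0  -2  -1  |  8 ]
  [ 0  -1   0  |  4 ]
r2 := -1/2·r2
  [ 1   0    0  |   0 ]
  [ 0   1  1/2  |  -4 ]
  [ 0  -1    0  |   4 ]
r3 := r3 + r2
  [ 1  0    0  |   0 ]
  [ 0  1  1/2  |  -4 ]
  [ 0  0  1/2  |   0 ]
r3 := 2·r3
  [ 1  0    0  |   0 ]
  [ 0  1  1/2  |  -4 ]
  [ 0  0    1  |   0 ]
r2 := r2 − 1/2·r3
  [ 1  0  0  |   0 ]
  [ 0  1  0  |  -4 ]
  [ 0  0  1  |   0 ]
Reading off the last column: p = 0, q = -4, r = 0.

(0, -4, 0)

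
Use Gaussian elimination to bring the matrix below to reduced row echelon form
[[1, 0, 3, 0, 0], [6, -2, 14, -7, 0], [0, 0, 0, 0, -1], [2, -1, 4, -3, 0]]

[[1, 0, 3, 0, 0], [0, 1, 2, 0, 0], [0, 0, 0, 1, 0], [0, 0, 0, 0, 1]]

ρ2 → ρ2 − 6·ρ1
  [ 1   0   3   0   0 ]
  [ 0  -2  -4  -7   0 ]
  [ 0   0   0   0  -1 ]
  [ 2  -1   4  -3   0 ]
ρ4 → ρ4 − 2·ρ1
  [ 1   0   3   0   0 ]
  [ 0  -2  -4  -7   0 ]
  [ 0   0   0   0  -1 ]
  [ 0  -1  -2  -3   0 ]
ρ2 → -1/2·ρ2
  [ 1   0   3    0   0 ]
  [ 0   1   2  7/2   0 ]
  [ 0   0   0    0  -1 ]
  [ 0  -1  -2   -3   0 ]
ρ4 → ρ4 + ρ2
  [ 1  0  3    0   0 ]
  [ 0  1  2  7/2   0 ]
  [ 0  0  0    0  -1 ]
  [ 0  0  0  1/2   0 ]
ρ3 <-> ρ4
  [ 1  0  3    0   0 ]
  [ 0  1  2  7/2   0 ]
  [ 0  0  0  1/2   0 ]
  [ 0  0  0    0  -1 ]
ρ3 → 2·ρ3
  [ 1  0  3    0   0 ]
  [ 0  1  2  7/2   0 ]
  [ 0  0  0    1   0 ]
  [ 0  0  0    0  -1 ]
ρ4 → -1·ρ4
  [ 1  0  3    0  0 ]
  [ 0  1  2  7/2  0 ]
  [ 0  0  0    1  0 ]
  [ 0  0  0    0  1 ]
ρ2 → ρ2 − 7/2·ρ3
  [ 1  0  3  0  0 ]
  [ 0  1  2  0  0 ]
  [ 0  0  0  1  0 ]
  [ 0  0  0  0  1 ]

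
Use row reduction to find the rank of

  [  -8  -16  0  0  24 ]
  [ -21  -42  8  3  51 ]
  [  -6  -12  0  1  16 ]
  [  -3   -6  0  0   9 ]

ρ1 -> -1/8·ρ1
  [   1    2  0  0  -3 ]
  [ -21  -42  8  3  51 ]
  [  -6  -12  0  1  16 ]
  [  -3   -6  0  0   9 ]
ρ2 -> ρ2 + 21·ρ1
  [  1    2  0  0   -3 ]
  [  0    0  8  3  -12 ]
  [ -6  -12  0  1   16 ]
  [ -3   -6  0  0    9 ]
ρ3 -> ρ3 + 6·ρ1
  [  1   2  0  0   -3 ]
  [  0   0  8  3  -12 ]
  [  0   0  0  1   -2 ]
  [ -3  -6  0  0    9 ]
ρ4 -> ρ4 + 3·ρ1
  [ 1  2  0  0   -3 ]
  [ 0  0  8  3  -12 ]
  [ 0  0  0  1   -2 ]
  [ 0  0  0  0    0 ]
ρ2 -> 1/8·ρ2
  [ 1  2  0    0    -3 ]
  [ 0  0  1  3/8  -3/2 ]
  [ 0  0  0    1    -2 ]
  [ 0  0  0    0     0 ]
ρ2 -> ρ2 − 3/8·ρ3
  [ 1  2  0  0    -3 ]
  [ 0  0  1  0  -3/4 ]
  [ 0  0  0  1    -2 ]
  [ 0  0  0  0     0 ]
The reduced form has 3 nonzero rows.

rank = 3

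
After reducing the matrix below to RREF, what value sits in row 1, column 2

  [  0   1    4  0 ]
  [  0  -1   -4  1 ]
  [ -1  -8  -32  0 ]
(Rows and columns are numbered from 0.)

R1 <-> R3
  [ -1  -8  -32  0 ]
  [  0  -1   -4  1 ]
  [  0   1    4  0 ]
R1 → -1·R1
  [ 1   8  32  0 ]
  [ 0  -1  -4  1 ]
  [ 0   1   4  0 ]
R2 → -1·R2
  [ 1  8  32   0 ]
  [ 0  1   4  -1 ]
  [ 0  1   4   0 ]
R3 → R3 − R2
  [ 1  8  32   0 ]
  [ 0  1   4  -1 ]
  [ 0  0   0   1 ]
R2 → R2 + R3
  [ 1  8  32  0 ]
  [ 0  1   4  0 ]
  [ 0  0   0  1 ]
R1 → R1 − 8·R2
  [ 1  0  0  0 ]
  [ 0  1  4  0 ]
  [ 0  0  0  1 ]

4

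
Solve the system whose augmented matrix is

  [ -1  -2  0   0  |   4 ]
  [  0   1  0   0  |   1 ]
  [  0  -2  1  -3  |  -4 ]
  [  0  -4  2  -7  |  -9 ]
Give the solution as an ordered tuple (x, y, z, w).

r1 := -1·r1
  [ 1   2  0   0  |  -4 ]
  [ 0   1  0   0  |   1 ]
  [ 0  -2  1  -3  |  -4 ]
  [ 0  -4  2  -7  |  -9 ]
r3 := r3 + 2·r2
  [ 1   2  0   0  |  -4 ]
  [ 0   1  0   0  |   1 ]
  [ 0   0  1  -3  |  -2 ]
  [ 0  -4  2  -7  |  -9 ]
r4 := r4 + 4·r2
  [ 1  2  0   0  |  -4 ]
  [ 0  1  0   0  |   1 ]
  [ 0  0  1  -3  |  -2 ]
  [ 0  0  2  -7  |  -5 ]
r4 := r4 − 2·r3
  [ 1  2  0   0  |  -4 ]
  [ 0  1  0   0  |   1 ]
  [ 0  0  1  -3  |  -2 ]
  [ 0  0  0  -1  |  -1 ]
r4 := -1·r4
  [ 1  2  0   0  |  -4 ]
  [ 0  1  0   0  |   1 ]
  [ 0  0  1  -3  |  -2 ]
  [ 0  0  0   1  |   1 ]
r3 := r3 + 3·r4
  [ 1  2  0  0  |  -4 ]
  [ 0  1  0  0  |   1 ]
  [ 0  0  1  0  |   1 ]
  [ 0  0  0  1  |   1 ]
r1 := r1 − 2·r2
  [ 1  0  0  0  |  -6 ]
  [ 0  1  0  0  |   1 ]
  [ 0  0  1  0  |   1 ]
  [ 0  0  0  1  |   1 ]
Reading off the last column: x = -6, y = 1, z = 1, w = 1.

(-6, 1, 1, 1)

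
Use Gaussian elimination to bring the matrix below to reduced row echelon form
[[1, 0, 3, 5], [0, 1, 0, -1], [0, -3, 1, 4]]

[[1, 0, 0, 2], [0, 1, 0, -1], [0, 0, 1, 1]]

R3 → R3 + 3·R2
  [ 1  0  3   5 ]
  [ 0  1  0  -1 ]
  [ 0  0  1   1 ]
R1 → R1 − 3·R3
  [ 1  0  0   2 ]
  [ 0  1  0  -1 ]
  [ 0  0  1   1 ]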